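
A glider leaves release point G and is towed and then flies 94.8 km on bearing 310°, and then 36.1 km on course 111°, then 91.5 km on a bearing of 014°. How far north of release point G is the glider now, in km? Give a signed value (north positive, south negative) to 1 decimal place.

Leg 1 (310°, 94.8 km): east 94.8 sin 310° = -72.62, north 94.8 cos 310° = 60.94
Leg 2 (111°, 36.1 km): east 36.1 sin 111° = 33.70, north 36.1 cos 111° = -12.94
Leg 3 (014°, 91.5 km): east 91.5 sin 14° = 22.14, north 91.5 cos 14° = 88.78
Net north component: 136.78 km.

136.8 km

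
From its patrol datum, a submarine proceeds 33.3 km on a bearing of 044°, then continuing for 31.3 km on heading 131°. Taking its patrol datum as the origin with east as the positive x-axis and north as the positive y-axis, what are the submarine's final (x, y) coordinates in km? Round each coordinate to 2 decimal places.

Leg 1 (044°, 33.3 km): east 33.3 sin 44° = 23.13, north 33.3 cos 44° = 23.95
Leg 2 (131°, 31.3 km): east 31.3 sin 131° = 23.62, north 31.3 cos 131° = -20.53
Summing: 46.75 km east, 3.42 km north → (46.75, 3.42).

(46.75, 3.42)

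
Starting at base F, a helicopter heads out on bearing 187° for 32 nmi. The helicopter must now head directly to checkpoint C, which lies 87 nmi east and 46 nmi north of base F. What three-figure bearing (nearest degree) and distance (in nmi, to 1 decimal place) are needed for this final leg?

Leg 1 (187°, 32 nmi): east 32 sin 187° = -3.90, north 32 cos 187° = -31.76
Current position: (-3.90, -31.76). Target: (87, 46). Remaining: Δeast = 90.90, Δnorth = 77.76.
Bearing = atan2(90.90, 77.76) mod 360° = 49.45°; distance = √((90.90)² + (77.76)²) = 119.623 nmi.

049°, 119.6 nmi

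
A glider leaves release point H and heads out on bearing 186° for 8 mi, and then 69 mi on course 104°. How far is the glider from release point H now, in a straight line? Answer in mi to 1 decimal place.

Leg 1 (186°, 8 mi): east 8 sin 186° = -0.84, north 8 cos 186° = -7.96
Leg 2 (104°, 69 mi): east 69 sin 104° = 66.95, north 69 cos 104° = -16.69
Net: 66.11 east, -24.65 north. Distance = √((66.11)² + (-24.65)²) = 70.560 mi.

70.6 mi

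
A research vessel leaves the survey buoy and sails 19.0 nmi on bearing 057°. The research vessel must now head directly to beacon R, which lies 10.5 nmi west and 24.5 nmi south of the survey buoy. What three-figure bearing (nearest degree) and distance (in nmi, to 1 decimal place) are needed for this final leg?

217°, 43.7 nmi

Leg 1 (057°, 19.0 nmi): east 19.0 sin 57° = 15.93, north 19.0 cos 57° = 10.35
Current position: (15.93, 10.35). Target: (-10.5, -24.5). Remaining: Δeast = -26.43, Δnorth = -34.85.
Bearing = atan2(-26.43, -34.85) mod 360° = 217.18°; distance = √((-26.43)² + (-34.85)²) = 43.740 nmi.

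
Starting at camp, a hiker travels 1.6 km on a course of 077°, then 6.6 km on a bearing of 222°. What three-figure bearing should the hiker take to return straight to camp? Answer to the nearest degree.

Leg 1 (077°, 1.6 km): east 1.6 sin 77° = 1.56, north 1.6 cos 77° = 0.36
Leg 2 (222°, 6.6 km): east 6.6 sin 222° = -4.42, north 6.6 cos 222° = -4.90
Net displacement: -2.86 east, -4.54 north. Direction back to start is (2.86, 4.54): bearing = atan2(2.86, 4.54) mod 360° = 32.16° ≈ 032°.

032°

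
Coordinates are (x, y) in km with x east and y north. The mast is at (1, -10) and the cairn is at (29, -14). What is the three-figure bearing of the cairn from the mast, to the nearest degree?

Δeast = 29 − 1 = 28.00; Δnorth = -14 − -10 = -4.00.
Bearing = atan2(Δeast, Δnorth) mod 360° = 98.13° ≈ 098°.

098°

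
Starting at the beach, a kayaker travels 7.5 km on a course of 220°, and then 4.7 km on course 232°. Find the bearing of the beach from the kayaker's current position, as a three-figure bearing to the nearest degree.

045°

Leg 1 (220°, 7.5 km): east 7.5 sin 220° = -4.82, north 7.5 cos 220° = -5.75
Leg 2 (232°, 4.7 km): east 4.7 sin 232° = -3.70, north 4.7 cos 232° = -2.89
Net displacement: -8.52 east, -8.64 north. Direction back to start is (8.52, 8.64): bearing = atan2(8.52, 8.64) mod 360° = 44.62° ≈ 045°.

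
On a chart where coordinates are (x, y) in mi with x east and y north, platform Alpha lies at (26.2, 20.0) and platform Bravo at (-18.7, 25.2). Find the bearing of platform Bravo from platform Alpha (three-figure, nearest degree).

277°

Δeast = -18.7 − 26.2 = -44.90; Δnorth = 25.2 − 20.0 = 5.20.
Bearing = atan2(Δeast, Δnorth) mod 360° = 276.61° ≈ 277°.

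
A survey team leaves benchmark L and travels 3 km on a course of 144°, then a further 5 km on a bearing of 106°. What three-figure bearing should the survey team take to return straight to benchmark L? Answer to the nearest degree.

Leg 1 (144°, 3 km): east 3 sin 144° = 1.76, north 3 cos 144° = -2.43
Leg 2 (106°, 5 km): east 5 sin 106° = 4.81, north 5 cos 106° = -1.38
Net displacement: 6.57 east, -3.81 north. Direction back to start is (-6.57, 3.81): bearing = atan2(-6.57, 3.81) mod 360° = 300.08° ≈ 300°.

300°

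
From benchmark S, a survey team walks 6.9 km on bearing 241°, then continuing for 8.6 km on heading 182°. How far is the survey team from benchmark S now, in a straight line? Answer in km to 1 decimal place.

Leg 1 (241°, 6.9 km): east 6.9 sin 241° = -6.03, north 6.9 cos 241° = -3.35
Leg 2 (182°, 8.6 km): east 8.6 sin 182° = -0.30, north 8.6 cos 182° = -8.59
Net: -6.34 east, -11.94 north. Distance = √((-6.34)² + (-11.94)²) = 13.516 km.

13.5 km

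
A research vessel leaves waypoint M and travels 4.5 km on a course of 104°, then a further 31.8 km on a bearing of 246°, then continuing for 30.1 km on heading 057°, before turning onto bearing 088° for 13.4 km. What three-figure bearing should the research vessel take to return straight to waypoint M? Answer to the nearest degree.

Leg 1 (104°, 4.5 km): east 4.5 sin 104° = 4.37, north 4.5 cos 104° = -1.09
Leg 2 (246°, 31.8 km): east 31.8 sin 246° = -29.05, north 31.8 cos 246° = -12.93
Leg 3 (057°, 30.1 km): east 30.1 sin 57° = 25.24, north 30.1 cos 57° = 16.39
Leg 4 (088°, 13.4 km): east 13.4 sin 88° = 13.39, north 13.4 cos 88° = 0.47
Net displacement: 13.95 east, 2.84 north. Direction back to start is (-13.95, -2.84): bearing = atan2(-13.95, -2.84) mod 360° = 258.50° ≈ 259°.

259°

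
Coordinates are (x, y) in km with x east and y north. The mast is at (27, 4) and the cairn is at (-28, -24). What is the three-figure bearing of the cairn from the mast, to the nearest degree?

243°

Δeast = -28 − 27 = -55.00; Δnorth = -24 − 4 = -28.00.
Bearing = atan2(Δeast, Δnorth) mod 360° = 243.02° ≈ 243°.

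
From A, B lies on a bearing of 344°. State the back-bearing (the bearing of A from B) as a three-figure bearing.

164°

Back-bearing = 344° − 180° = 164°.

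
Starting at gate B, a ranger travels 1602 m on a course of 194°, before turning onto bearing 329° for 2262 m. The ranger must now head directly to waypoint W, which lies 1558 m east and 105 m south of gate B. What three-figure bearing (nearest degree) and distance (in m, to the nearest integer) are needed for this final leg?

Leg 1 (194°, 1602 m): east 1602 sin 194° = -387.56, north 1602 cos 194° = -1554.41
Leg 2 (329°, 2262 m): east 2262 sin 329° = -1165.02, north 2262 cos 329° = 1938.91
Current position: (-1552.58, 384.50). Target: (1558, -105). Remaining: Δeast = 3110.58, Δnorth = -489.50.
Bearing = atan2(3110.58, -489.50) mod 360° = 98.94°; distance = √((3110.58)² + (-489.50)²) = 3148.855 m.

099°, 3149 m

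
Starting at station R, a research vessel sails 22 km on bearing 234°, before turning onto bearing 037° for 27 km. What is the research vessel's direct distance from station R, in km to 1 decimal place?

Leg 1 (234°, 22 km): east 22 sin 234° = -17.80, north 22 cos 234° = -12.93
Leg 2 (037°, 27 km): east 27 sin 37° = 16.25, north 27 cos 37° = 21.56
Net: -1.55 east, 8.63 north. Distance = √((-1.55)² + (8.63)²) = 8.770 km.

8.8 km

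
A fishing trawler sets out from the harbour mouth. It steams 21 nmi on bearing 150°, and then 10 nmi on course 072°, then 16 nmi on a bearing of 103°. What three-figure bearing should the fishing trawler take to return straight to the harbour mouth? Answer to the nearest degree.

Leg 1 (150°, 21 nmi): east 21 sin 150° = 10.50, north 21 cos 150° = -18.19
Leg 2 (072°, 10 nmi): east 10 sin 72° = 9.51, north 10 cos 72° = 3.09
Leg 3 (103°, 16 nmi): east 16 sin 103° = 15.59, north 16 cos 103° = -3.60
Net displacement: 35.60 east, -18.70 north. Direction back to start is (-35.60, 18.70): bearing = atan2(-35.60, 18.70) mod 360° = 297.71° ≈ 298°.

298°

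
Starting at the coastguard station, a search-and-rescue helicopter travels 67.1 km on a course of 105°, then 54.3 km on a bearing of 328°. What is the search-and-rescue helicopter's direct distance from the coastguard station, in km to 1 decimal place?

46.1 km

Leg 1 (105°, 67.1 km): east 67.1 sin 105° = 64.81, north 67.1 cos 105° = -17.37
Leg 2 (328°, 54.3 km): east 54.3 sin 328° = -28.77, north 54.3 cos 328° = 46.05
Net: 36.04 east, 28.68 north. Distance = √((36.04)² + (28.68)²) = 46.060 km.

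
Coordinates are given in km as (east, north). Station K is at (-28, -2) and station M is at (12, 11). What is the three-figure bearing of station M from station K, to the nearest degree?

Δeast = 12 − -28 = 40.00; Δnorth = 11 − -2 = 13.00.
Bearing = atan2(Δeast, Δnorth) mod 360° = 72.00° ≈ 072°.

072°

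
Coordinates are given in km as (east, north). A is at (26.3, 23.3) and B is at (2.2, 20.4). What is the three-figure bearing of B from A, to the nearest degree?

Δeast = 2.2 − 26.3 = -24.10; Δnorth = 20.4 − 23.3 = -2.90.
Bearing = atan2(Δeast, Δnorth) mod 360° = 263.14° ≈ 263°.

263°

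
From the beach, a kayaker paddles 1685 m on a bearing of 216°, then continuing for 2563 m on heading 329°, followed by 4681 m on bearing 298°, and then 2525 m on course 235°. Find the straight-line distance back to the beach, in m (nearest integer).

Leg 1 (216°, 1685 m): east 1685 sin 216° = -990.42, north 1685 cos 216° = -1363.19
Leg 2 (329°, 2563 m): east 2563 sin 329° = -1320.04, north 2563 cos 329° = 2196.92
Leg 3 (298°, 4681 m): east 4681 sin 298° = -4133.08, north 4681 cos 298° = 2197.60
Leg 4 (235°, 2525 m): east 2525 sin 235° = -2068.36, north 2525 cos 235° = -1448.28
Net: -8511.90 east, 1583.04 north. Distance = √((-8511.90)² + (1583.04)²) = 8657.853 m.

8658 m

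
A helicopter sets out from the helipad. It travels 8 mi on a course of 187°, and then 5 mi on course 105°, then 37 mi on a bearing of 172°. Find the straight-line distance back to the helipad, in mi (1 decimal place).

46.7 mi

Leg 1 (187°, 8 mi): east 8 sin 187° = -0.97, north 8 cos 187° = -7.94
Leg 2 (105°, 5 mi): east 5 sin 105° = 4.83, north 5 cos 105° = -1.29
Leg 3 (172°, 37 mi): east 37 sin 172° = 5.15, north 37 cos 172° = -36.64
Net: 9.00 east, -45.87 north. Distance = √((9.00)² + (-45.87)²) = 46.750 mi.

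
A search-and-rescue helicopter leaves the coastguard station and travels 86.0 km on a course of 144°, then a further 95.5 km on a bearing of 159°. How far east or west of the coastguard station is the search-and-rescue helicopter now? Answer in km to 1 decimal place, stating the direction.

Leg 1 (144°, 86.0 km): east 86.0 sin 144° = 50.55, north 86.0 cos 144° = -69.58
Leg 2 (159°, 95.5 km): east 95.5 sin 159° = 34.22, north 95.5 cos 159° = -89.16
Net east component: 84.77 km.

84.8 km east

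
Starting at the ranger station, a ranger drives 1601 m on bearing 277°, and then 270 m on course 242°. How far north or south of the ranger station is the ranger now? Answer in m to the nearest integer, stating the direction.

Leg 1 (277°, 1601 m): east 1601 sin 277° = -1589.07, north 1601 cos 277° = 195.11
Leg 2 (242°, 270 m): east 270 sin 242° = -238.40, north 270 cos 242° = -126.76
Net north component: 68.36 m.

68 m north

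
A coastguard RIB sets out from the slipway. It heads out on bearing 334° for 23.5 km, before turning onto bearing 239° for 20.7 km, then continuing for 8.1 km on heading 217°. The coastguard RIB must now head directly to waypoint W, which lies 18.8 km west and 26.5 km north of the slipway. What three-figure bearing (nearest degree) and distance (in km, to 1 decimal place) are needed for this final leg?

Leg 1 (334°, 23.5 km): east 23.5 sin 334° = -10.30, north 23.5 cos 334° = 21.12
Leg 2 (239°, 20.7 km): east 20.7 sin 239° = -17.74, north 20.7 cos 239° = -10.66
Leg 3 (217°, 8.1 km): east 8.1 sin 217° = -4.87, north 8.1 cos 217° = -6.47
Current position: (-32.92, 3.99). Target: (-18.8, 26.5). Remaining: Δeast = 14.12, Δnorth = 22.51.
Bearing = atan2(14.12, 22.51) mod 360° = 32.10°; distance = √((14.12)² + (22.51)²) = 26.571 km.

032°, 26.6 km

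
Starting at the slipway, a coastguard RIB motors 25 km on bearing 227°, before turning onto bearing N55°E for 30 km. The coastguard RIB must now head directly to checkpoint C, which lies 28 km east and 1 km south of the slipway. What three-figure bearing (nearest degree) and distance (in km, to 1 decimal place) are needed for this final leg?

093°, 21.7 km

Leg 1 (227°, 25 km): east 25 sin 227° = -18.28, north 25 cos 227° = -17.05
Leg 2 (N55°E, 30 km): east 30 sin 55° = 24.57, north 30 cos 55° = 17.21
Current position: (6.29, 0.16). Target: (28, -1). Remaining: Δeast = 21.71, Δnorth = -1.16.
Bearing = atan2(21.71, -1.16) mod 360° = 93.05°; distance = √((21.71)² + (-1.16)²) = 21.740 km.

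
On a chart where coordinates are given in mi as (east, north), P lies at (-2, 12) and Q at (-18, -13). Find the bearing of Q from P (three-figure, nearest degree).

213°

Δeast = -18 − -2 = -16.00; Δnorth = -13 − 12 = -25.00.
Bearing = atan2(Δeast, Δnorth) mod 360° = 212.62° ≈ 213°.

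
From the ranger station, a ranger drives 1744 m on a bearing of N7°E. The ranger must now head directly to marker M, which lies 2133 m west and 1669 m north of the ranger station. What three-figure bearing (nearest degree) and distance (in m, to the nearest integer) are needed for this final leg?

268°, 2346 m

Leg 1 (N7°E, 1744 m): east 1744 sin 7° = 212.54, north 1744 cos 7° = 1731.00
Current position: (212.54, 1731.00). Target: (-2133, 1669). Remaining: Δeast = -2345.54, Δnorth = -62.00.
Bearing = atan2(-2345.54, -62.00) mod 360° = 268.49°; distance = √((-2345.54)² + (-62.00)²) = 2346.359 m.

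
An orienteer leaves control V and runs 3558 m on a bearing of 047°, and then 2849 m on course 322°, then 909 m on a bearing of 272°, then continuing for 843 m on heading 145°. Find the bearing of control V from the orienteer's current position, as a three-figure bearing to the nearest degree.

186°

Leg 1 (047°, 3558 m): east 3558 sin 47° = 2602.16, north 3558 cos 47° = 2426.55
Leg 2 (322°, 2849 m): east 2849 sin 322° = -1754.02, north 2849 cos 322° = 2245.04
Leg 3 (272°, 909 m): east 909 sin 272° = -908.45, north 909 cos 272° = 31.72
Leg 4 (145°, 843 m): east 843 sin 145° = 483.52, north 843 cos 145° = -690.55
Net displacement: 423.22 east, 4012.77 north. Direction back to start is (-423.22, -4012.77): bearing = atan2(-423.22, -4012.77) mod 360° = 186.02° ≈ 186°.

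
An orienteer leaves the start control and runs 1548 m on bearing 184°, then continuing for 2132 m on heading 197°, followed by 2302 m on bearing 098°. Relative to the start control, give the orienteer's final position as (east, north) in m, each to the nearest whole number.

(1548, -3903)

Leg 1 (184°, 1548 m): east 1548 sin 184° = -107.98, north 1548 cos 184° = -1544.23
Leg 2 (197°, 2132 m): east 2132 sin 197° = -623.34, north 2132 cos 197° = -2038.84
Leg 3 (098°, 2302 m): east 2302 sin 98° = 2279.60, north 2302 cos 98° = -320.38
Summing: 1548.28 m east, -3903.45 m north → (1548, -3903).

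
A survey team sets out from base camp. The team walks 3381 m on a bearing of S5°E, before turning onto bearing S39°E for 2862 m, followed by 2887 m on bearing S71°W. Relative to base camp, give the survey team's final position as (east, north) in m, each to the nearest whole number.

Leg 1 (S5°E, 3381 m): east 3381 sin 175° = 294.67, north 3381 cos 175° = -3368.13
Leg 2 (S39°E, 2862 m): east 2862 sin 141° = 1801.11, north 2862 cos 141° = -2224.19
Leg 3 (S71°W, 2887 m): east 2887 sin 251° = -2729.71, north 2887 cos 251° = -939.92
Summing: -633.92 m east, -6532.24 m north → (-634, -6532).

(-634, -6532)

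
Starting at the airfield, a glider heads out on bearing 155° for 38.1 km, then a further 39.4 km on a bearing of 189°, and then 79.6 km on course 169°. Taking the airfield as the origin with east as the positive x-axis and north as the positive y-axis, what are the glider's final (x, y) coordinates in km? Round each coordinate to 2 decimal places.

Leg 1 (155°, 38.1 km): east 38.1 sin 155° = 16.10, north 38.1 cos 155° = -34.53
Leg 2 (189°, 39.4 km): east 39.4 sin 189° = -6.16, north 39.4 cos 189° = -38.91
Leg 3 (169°, 79.6 km): east 79.6 sin 169° = 15.19, north 79.6 cos 169° = -78.14
Summing: 25.13 km east, -151.58 km north → (25.13, -151.58).

(25.13, -151.58)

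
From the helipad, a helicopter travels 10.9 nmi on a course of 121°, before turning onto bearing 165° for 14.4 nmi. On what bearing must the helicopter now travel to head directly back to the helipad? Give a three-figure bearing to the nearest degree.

326°

Leg 1 (121°, 10.9 nmi): east 10.9 sin 121° = 9.34, north 10.9 cos 121° = -5.61
Leg 2 (165°, 14.4 nmi): east 14.4 sin 165° = 3.73, north 14.4 cos 165° = -13.91
Net displacement: 13.07 east, -19.52 north. Direction back to start is (-13.07, 19.52): bearing = atan2(-13.07, 19.52) mod 360° = 326.20° ≈ 326°.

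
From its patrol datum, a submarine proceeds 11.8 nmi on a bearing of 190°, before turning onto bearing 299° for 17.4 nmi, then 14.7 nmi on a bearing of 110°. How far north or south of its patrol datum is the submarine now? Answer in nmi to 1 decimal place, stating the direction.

Leg 1 (190°, 11.8 nmi): east 11.8 sin 190° = -2.05, north 11.8 cos 190° = -11.62
Leg 2 (299°, 17.4 nmi): east 17.4 sin 299° = -15.22, north 17.4 cos 299° = 8.44
Leg 3 (110°, 14.7 nmi): east 14.7 sin 110° = 13.81, north 14.7 cos 110° = -5.03
Net north component: -8.21 nmi.

8.2 nmi south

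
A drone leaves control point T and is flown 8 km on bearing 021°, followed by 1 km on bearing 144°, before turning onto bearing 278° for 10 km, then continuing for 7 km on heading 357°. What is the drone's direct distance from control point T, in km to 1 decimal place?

16.5 km

Leg 1 (021°, 8 km): east 8 sin 21° = 2.87, north 8 cos 21° = 7.47
Leg 2 (144°, 1 km): east 1 sin 144° = 0.59, north 1 cos 144° = -0.81
Leg 3 (278°, 10 km): east 10 sin 278° = -9.90, north 10 cos 278° = 1.39
Leg 4 (357°, 7 km): east 7 sin 357° = -0.37, north 7 cos 357° = 6.99
Net: -6.81 east, 15.04 north. Distance = √((-6.81)² + (15.04)²) = 16.513 km.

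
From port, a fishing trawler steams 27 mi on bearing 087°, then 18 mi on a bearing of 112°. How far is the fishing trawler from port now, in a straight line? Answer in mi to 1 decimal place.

44.0 mi

Leg 1 (087°, 27 mi): east 27 sin 87° = 26.96, north 27 cos 87° = 1.41
Leg 2 (112°, 18 mi): east 18 sin 112° = 16.69, north 18 cos 112° = -6.74
Net: 43.65 east, -5.33 north. Distance = √((43.65)² + (-5.33)²) = 43.976 mi.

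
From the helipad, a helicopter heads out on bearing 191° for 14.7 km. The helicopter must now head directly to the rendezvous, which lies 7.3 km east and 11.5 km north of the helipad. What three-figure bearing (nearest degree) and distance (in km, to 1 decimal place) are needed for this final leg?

Leg 1 (191°, 14.7 km): east 14.7 sin 191° = -2.80, north 14.7 cos 191° = -14.43
Current position: (-2.80, -14.43). Target: (7.3, 11.5). Remaining: Δeast = 10.10, Δnorth = 25.93.
Bearing = atan2(10.10, 25.93) mod 360° = 21.29°; distance = √((10.10)² + (25.93)²) = 27.829 km.

021°, 27.8 km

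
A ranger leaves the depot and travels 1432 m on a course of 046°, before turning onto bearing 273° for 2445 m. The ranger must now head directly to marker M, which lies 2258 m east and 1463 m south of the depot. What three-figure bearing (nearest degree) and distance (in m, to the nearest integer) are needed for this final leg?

125°, 4489 m

Leg 1 (046°, 1432 m): east 1432 sin 46° = 1030.09, north 1432 cos 46° = 994.75
Leg 2 (273°, 2445 m): east 2445 sin 273° = -2441.65, north 2445 cos 273° = 127.96
Current position: (-1411.55, 1122.71). Target: (2258, -1463). Remaining: Δeast = 3669.55, Δnorth = -2585.71.
Bearing = atan2(3669.55, -2585.71) mod 360° = 125.17°; distance = √((3669.55)² + (-2585.71)²) = 4489.047 m.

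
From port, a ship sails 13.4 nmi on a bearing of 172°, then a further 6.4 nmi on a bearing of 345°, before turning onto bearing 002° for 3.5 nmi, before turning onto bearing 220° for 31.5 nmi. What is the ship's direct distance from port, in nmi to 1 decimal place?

34.1 nmi

Leg 1 (172°, 13.4 nmi): east 13.4 sin 172° = 1.86, north 13.4 cos 172° = -13.27
Leg 2 (345°, 6.4 nmi): east 6.4 sin 345° = -1.66, north 6.4 cos 345° = 6.18
Leg 3 (002°, 3.5 nmi): east 3.5 sin 2° = 0.12, north 3.5 cos 2° = 3.50
Leg 4 (220°, 31.5 nmi): east 31.5 sin 220° = -20.25, north 31.5 cos 220° = -24.13
Net: -19.92 east, -27.72 north. Distance = √((-19.92)² + (-27.72)²) = 34.134 nmi.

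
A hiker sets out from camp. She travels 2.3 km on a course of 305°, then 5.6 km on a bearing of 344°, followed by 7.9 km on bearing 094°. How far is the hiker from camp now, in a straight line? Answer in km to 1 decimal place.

7.6 km

Leg 1 (305°, 2.3 km): east 2.3 sin 305° = -1.88, north 2.3 cos 305° = 1.32
Leg 2 (344°, 5.6 km): east 5.6 sin 344° = -1.54, north 5.6 cos 344° = 5.38
Leg 3 (094°, 7.9 km): east 7.9 sin 94° = 7.88, north 7.9 cos 94° = -0.55
Net: 4.45 east, 6.15 north. Distance = √((4.45)² + (6.15)²) = 7.594 km.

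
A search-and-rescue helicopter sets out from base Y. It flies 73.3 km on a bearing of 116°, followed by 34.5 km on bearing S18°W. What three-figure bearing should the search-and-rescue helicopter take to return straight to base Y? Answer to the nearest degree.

320°

Leg 1 (116°, 73.3 km): east 73.3 sin 116° = 65.88, north 73.3 cos 116° = -32.13
Leg 2 (S18°W, 34.5 km): east 34.5 sin 198° = -10.66, north 34.5 cos 198° = -32.81
Net displacement: 55.22 east, -64.94 north. Direction back to start is (-55.22, 64.94): bearing = atan2(-55.22, 64.94) mod 360° = 319.63° ≈ 320°.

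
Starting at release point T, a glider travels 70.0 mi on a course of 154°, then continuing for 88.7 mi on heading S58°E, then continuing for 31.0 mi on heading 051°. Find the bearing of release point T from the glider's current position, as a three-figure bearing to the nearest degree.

Leg 1 (154°, 70.0 mi): east 70.0 sin 154° = 30.69, north 70.0 cos 154° = -62.92
Leg 2 (S58°E, 88.7 mi): east 88.7 sin 122° = 75.22, north 88.7 cos 122° = -47.00
Leg 3 (051°, 31.0 mi): east 31.0 sin 51° = 24.09, north 31.0 cos 51° = 19.51
Net displacement: 130.00 east, -90.41 north. Direction back to start is (-130.00, 90.41): bearing = atan2(-130.00, 90.41) mod 360° = 304.82° ≈ 305°.

305°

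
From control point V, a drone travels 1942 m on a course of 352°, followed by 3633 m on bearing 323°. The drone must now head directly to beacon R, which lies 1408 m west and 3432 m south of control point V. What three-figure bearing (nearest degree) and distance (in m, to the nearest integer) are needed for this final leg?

173°, 8323 m

Leg 1 (352°, 1942 m): east 1942 sin 352° = -270.27, north 1942 cos 352° = 1923.10
Leg 2 (323°, 3633 m): east 3633 sin 323° = -2186.39, north 3633 cos 323° = 2901.44
Current position: (-2456.67, 4824.54). Target: (-1408, -3432). Remaining: Δeast = 1048.67, Δnorth = -8256.54.
Bearing = atan2(1048.67, -8256.54) mod 360° = 172.76°; distance = √((1048.67)² + (-8256.54)²) = 8322.873 m.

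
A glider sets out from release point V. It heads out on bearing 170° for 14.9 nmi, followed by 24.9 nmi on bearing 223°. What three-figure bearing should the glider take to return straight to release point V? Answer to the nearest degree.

024°

Leg 1 (170°, 14.9 nmi): east 14.9 sin 170° = 2.59, north 14.9 cos 170° = -14.67
Leg 2 (223°, 24.9 nmi): east 24.9 sin 223° = -16.98, north 24.9 cos 223° = -18.21
Net displacement: -14.39 east, -32.88 north. Direction back to start is (14.39, 32.88): bearing = atan2(14.39, 32.88) mod 360° = 23.64° ≈ 024°.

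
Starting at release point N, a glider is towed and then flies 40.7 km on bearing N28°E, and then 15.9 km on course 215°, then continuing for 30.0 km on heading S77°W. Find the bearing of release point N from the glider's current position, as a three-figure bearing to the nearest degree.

130°

Leg 1 (N28°E, 40.7 km): east 40.7 sin 28° = 19.11, north 40.7 cos 28° = 35.94
Leg 2 (215°, 15.9 km): east 15.9 sin 215° = -9.12, north 15.9 cos 215° = -13.02
Leg 3 (S77°W, 30.0 km): east 30.0 sin 257° = -29.23, north 30.0 cos 257° = -6.75
Net displacement: -19.24 east, 16.16 north. Direction back to start is (19.24, -16.16): bearing = atan2(19.24, -16.16) mod 360° = 130.03° ≈ 130°.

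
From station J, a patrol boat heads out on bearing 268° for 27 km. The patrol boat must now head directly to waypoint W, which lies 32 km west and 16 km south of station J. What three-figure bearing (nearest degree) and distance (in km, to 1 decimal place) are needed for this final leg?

Leg 1 (268°, 27 km): east 27 sin 268° = -26.98, north 27 cos 268° = -0.94
Current position: (-26.98, -0.94). Target: (-32, -16). Remaining: Δeast = -5.02, Δnorth = -15.06.
Bearing = atan2(-5.02, -15.06) mod 360° = 198.43°; distance = √((-5.02)² + (-15.06)²) = 15.871 km.

198°, 15.9 km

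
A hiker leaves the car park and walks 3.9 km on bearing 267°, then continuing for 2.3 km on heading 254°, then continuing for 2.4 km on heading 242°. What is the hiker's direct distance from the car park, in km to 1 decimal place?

8.5 km

Leg 1 (267°, 3.9 km): east 3.9 sin 267° = -3.89, north 3.9 cos 267° = -0.20
Leg 2 (254°, 2.3 km): east 2.3 sin 254° = -2.21, north 2.3 cos 254° = -0.63
Leg 3 (242°, 2.4 km): east 2.4 sin 242° = -2.12, north 2.4 cos 242° = -1.13
Net: -8.22 east, -1.96 north. Distance = √((-8.22)² + (-1.96)²) = 8.456 km.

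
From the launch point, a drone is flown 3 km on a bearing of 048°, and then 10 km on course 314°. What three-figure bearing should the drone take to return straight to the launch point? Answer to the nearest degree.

Leg 1 (048°, 3 km): east 3 sin 48° = 2.23, north 3 cos 48° = 2.01
Leg 2 (314°, 10 km): east 10 sin 314° = -7.19, north 10 cos 314° = 6.95
Net displacement: -4.96 east, 8.95 north. Direction back to start is (4.96, -8.95): bearing = atan2(4.96, -8.95) mod 360° = 151.00° ≈ 151°.

151°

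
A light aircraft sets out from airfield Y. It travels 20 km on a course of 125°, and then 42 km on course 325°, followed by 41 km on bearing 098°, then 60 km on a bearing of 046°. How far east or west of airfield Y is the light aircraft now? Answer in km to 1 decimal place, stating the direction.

Leg 1 (125°, 20 km): east 20 sin 125° = 16.38, north 20 cos 125° = -11.47
Leg 2 (325°, 42 km): east 42 sin 325° = -24.09, north 42 cos 325° = 34.40
Leg 3 (098°, 41 km): east 41 sin 98° = 40.60, north 41 cos 98° = -5.71
Leg 4 (046°, 60 km): east 60 sin 46° = 43.16, north 60 cos 46° = 41.68
Net east component: 76.05 km.

76.1 km east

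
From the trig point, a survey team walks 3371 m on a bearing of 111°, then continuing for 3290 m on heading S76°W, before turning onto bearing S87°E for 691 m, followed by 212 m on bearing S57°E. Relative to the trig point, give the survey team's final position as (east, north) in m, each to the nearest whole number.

Leg 1 (111°, 3371 m): east 3371 sin 111° = 3147.10, north 3371 cos 111° = -1208.06
Leg 2 (S76°W, 3290 m): east 3290 sin 256° = -3192.27, north 3290 cos 256° = -795.92
Leg 3 (S87°E, 691 m): east 691 sin 93° = 690.05, north 691 cos 93° = -36.16
Leg 4 (S57°E, 212 m): east 212 sin 123° = 177.80, north 212 cos 123° = -115.46
Summing: 822.68 m east, -2155.61 m north → (823, -2156).

(823, -2156)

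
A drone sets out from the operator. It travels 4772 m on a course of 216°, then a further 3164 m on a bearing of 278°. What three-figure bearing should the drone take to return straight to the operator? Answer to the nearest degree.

060°

Leg 1 (216°, 4772 m): east 4772 sin 216° = -2804.91, north 4772 cos 216° = -3860.63
Leg 2 (278°, 3164 m): east 3164 sin 278° = -3133.21, north 3164 cos 278° = 440.34
Net displacement: -5938.12 east, -3420.29 north. Direction back to start is (5938.12, 3420.29): bearing = atan2(5938.12, 3420.29) mod 360° = 60.06° ≈ 060°.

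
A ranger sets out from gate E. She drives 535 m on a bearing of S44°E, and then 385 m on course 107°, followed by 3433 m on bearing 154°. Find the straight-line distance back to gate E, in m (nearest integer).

4228 m

Leg 1 (S44°E, 535 m): east 535 sin 136° = 371.64, north 535 cos 136° = -384.85
Leg 2 (107°, 385 m): east 385 sin 107° = 368.18, north 385 cos 107° = -112.56
Leg 3 (154°, 3433 m): east 3433 sin 154° = 1504.93, north 3433 cos 154° = -3085.56
Net: 2244.75 east, -3582.97 north. Distance = √((2244.75)² + (-3582.97)²) = 4228.069 m.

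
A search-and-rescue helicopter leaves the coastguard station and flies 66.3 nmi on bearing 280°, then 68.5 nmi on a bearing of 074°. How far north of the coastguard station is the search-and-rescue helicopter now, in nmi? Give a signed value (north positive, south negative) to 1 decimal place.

30.4 nmi

Leg 1 (280°, 66.3 nmi): east 66.3 sin 280° = -65.29, north 66.3 cos 280° = 11.51
Leg 2 (074°, 68.5 nmi): east 68.5 sin 74° = 65.85, north 68.5 cos 74° = 18.88
Net north component: 30.39 nmi.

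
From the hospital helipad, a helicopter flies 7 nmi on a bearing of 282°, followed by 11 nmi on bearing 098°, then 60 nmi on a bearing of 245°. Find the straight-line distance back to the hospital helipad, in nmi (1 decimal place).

Leg 1 (282°, 7 nmi): east 7 sin 282° = -6.85, north 7 cos 282° = 1.46
Leg 2 (098°, 11 nmi): east 11 sin 98° = 10.89, north 11 cos 98° = -1.53
Leg 3 (245°, 60 nmi): east 60 sin 245° = -54.38, north 60 cos 245° = -25.36
Net: -50.33 east, -25.43 north. Distance = √((-50.33)² + (-25.43)²) = 56.393 nmi.

56.4 nmi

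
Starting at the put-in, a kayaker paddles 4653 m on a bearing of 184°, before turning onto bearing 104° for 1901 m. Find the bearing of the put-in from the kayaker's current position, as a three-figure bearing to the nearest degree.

343°

Leg 1 (184°, 4653 m): east 4653 sin 184° = -324.58, north 4653 cos 184° = -4641.67
Leg 2 (104°, 1901 m): east 1901 sin 104° = 1844.53, north 1901 cos 104° = -459.89
Net displacement: 1519.96 east, -5101.56 north. Direction back to start is (-1519.96, 5101.56): bearing = atan2(-1519.96, 5101.56) mod 360° = 343.41° ≈ 343°.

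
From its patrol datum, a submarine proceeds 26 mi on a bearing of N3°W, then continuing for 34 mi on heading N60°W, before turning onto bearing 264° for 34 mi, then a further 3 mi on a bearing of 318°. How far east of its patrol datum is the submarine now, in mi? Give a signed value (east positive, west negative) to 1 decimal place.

Leg 1 (N3°W, 26 mi): east 26 sin 357° = -1.36, north 26 cos 357° = 25.96
Leg 2 (N60°W, 34 mi): east 34 sin 300° = -29.44, north 34 cos 300° = 17.00
Leg 3 (264°, 34 mi): east 34 sin 264° = -33.81, north 34 cos 264° = -3.55
Leg 4 (318°, 3 mi): east 3 sin 318° = -2.01, north 3 cos 318° = 2.23
Net east component: -66.63 mi.

-66.6 mi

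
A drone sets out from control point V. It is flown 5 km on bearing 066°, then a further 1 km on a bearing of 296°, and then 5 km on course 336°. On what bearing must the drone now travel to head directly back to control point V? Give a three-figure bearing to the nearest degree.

Leg 1 (066°, 5 km): east 5 sin 66° = 4.57, north 5 cos 66° = 2.03
Leg 2 (296°, 1 km): east 1 sin 296° = -0.90, north 1 cos 296° = 0.44
Leg 3 (336°, 5 km): east 5 sin 336° = -2.03, north 5 cos 336° = 4.57
Net displacement: 1.64 east, 7.04 north. Direction back to start is (-1.64, -7.04): bearing = atan2(-1.64, -7.04) mod 360° = 193.08° ≈ 193°.

193°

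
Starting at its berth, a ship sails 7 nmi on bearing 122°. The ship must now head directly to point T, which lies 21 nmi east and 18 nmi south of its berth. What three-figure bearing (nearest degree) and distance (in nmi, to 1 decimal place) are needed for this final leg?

133°, 20.8 nmi

Leg 1 (122°, 7 nmi): east 7 sin 122° = 5.94, north 7 cos 122° = -3.71
Current position: (5.94, -3.71). Target: (21, -18). Remaining: Δeast = 15.06, Δnorth = -14.29.
Bearing = atan2(15.06, -14.29) mod 360° = 133.49°; distance = √((15.06)² + (-14.29)²) = 20.764 nmi.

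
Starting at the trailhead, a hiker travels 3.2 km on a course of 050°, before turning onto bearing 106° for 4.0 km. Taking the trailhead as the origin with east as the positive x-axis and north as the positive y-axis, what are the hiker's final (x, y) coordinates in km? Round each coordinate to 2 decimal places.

Leg 1 (050°, 3.2 km): east 3.2 sin 50° = 2.45, north 3.2 cos 50° = 2.06
Leg 2 (106°, 4.0 km): east 4.0 sin 106° = 3.85, north 4.0 cos 106° = -1.10
Summing: 6.30 km east, 0.95 km north → (6.30, 0.95).

(6.30, 0.95)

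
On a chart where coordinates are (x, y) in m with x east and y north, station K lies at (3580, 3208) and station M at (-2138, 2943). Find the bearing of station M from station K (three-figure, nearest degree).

267°

Δeast = -2138 − 3580 = -5718.00; Δnorth = 2943 − 3208 = -265.00.
Bearing = atan2(Δeast, Δnorth) mod 360° = 267.35° ≈ 267°.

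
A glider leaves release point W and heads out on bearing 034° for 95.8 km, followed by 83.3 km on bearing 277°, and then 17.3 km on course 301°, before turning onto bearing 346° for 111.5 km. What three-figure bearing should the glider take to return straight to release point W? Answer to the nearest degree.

Leg 1 (034°, 95.8 km): east 95.8 sin 34° = 53.57, north 95.8 cos 34° = 79.42
Leg 2 (277°, 83.3 km): east 83.3 sin 277° = -82.68, north 83.3 cos 277° = 10.15
Leg 3 (301°, 17.3 km): east 17.3 sin 301° = -14.83, north 17.3 cos 301° = 8.91
Leg 4 (346°, 111.5 km): east 111.5 sin 346° = -26.97, north 111.5 cos 346° = 108.19
Net displacement: -70.91 east, 206.67 north. Direction back to start is (70.91, -206.67): bearing = atan2(70.91, -206.67) mod 360° = 161.06° ≈ 161°.

161°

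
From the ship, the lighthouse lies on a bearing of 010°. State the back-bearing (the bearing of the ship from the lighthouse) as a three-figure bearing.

Back-bearing = 010° + 180° = 190°.

190°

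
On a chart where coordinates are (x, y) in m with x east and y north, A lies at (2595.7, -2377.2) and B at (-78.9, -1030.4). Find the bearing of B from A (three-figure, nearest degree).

297°

Δeast = -78.9 − 2595.7 = -2674.60; Δnorth = -1030.4 − -2377.2 = 1346.80.
Bearing = atan2(Δeast, Δnorth) mod 360° = 296.73° ≈ 297°.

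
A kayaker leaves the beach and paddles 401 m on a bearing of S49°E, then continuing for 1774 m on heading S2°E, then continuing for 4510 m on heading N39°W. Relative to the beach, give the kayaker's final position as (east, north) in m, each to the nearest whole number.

(-2474, 1469)

Leg 1 (S49°E, 401 m): east 401 sin 131° = 302.64, north 401 cos 131° = -263.08
Leg 2 (S2°E, 1774 m): east 1774 sin 178° = 61.91, north 1774 cos 178° = -1772.92
Leg 3 (N39°W, 4510 m): east 4510 sin 321° = -2838.23, north 4510 cos 321° = 3504.93
Summing: -2473.68 m east, 1468.93 m north → (-2474, 1469).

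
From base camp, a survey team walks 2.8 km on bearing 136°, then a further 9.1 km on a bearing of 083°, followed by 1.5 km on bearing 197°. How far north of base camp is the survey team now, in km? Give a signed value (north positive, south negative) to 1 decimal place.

Leg 1 (136°, 2.8 km): east 2.8 sin 136° = 1.95, north 2.8 cos 136° = -2.01
Leg 2 (083°, 9.1 km): east 9.1 sin 83° = 9.03, north 9.1 cos 83° = 1.11
Leg 3 (197°, 1.5 km): east 1.5 sin 197° = -0.44, north 1.5 cos 197° = -1.43
Net north component: -2.34 km.

-2.3 km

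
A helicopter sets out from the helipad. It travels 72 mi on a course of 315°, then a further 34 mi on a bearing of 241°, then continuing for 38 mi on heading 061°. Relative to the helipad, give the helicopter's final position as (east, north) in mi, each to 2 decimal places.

Leg 1 (315°, 72 mi): east 72 sin 315° = -50.91, north 72 cos 315° = 50.91
Leg 2 (241°, 34 mi): east 34 sin 241° = -29.74, north 34 cos 241° = -16.48
Leg 3 (061°, 38 mi): east 38 sin 61° = 33.24, north 38 cos 61° = 18.42
Summing: -47.41 mi east, 52.85 mi north → (-47.41, 52.85).

(-47.41, 52.85)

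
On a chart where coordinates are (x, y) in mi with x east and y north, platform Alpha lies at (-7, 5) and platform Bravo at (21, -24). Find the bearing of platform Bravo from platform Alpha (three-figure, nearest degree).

136°

Δeast = 21 − -7 = 28.00; Δnorth = -24 − 5 = -29.00.
Bearing = atan2(Δeast, Δnorth) mod 360° = 136.01° ≈ 136°.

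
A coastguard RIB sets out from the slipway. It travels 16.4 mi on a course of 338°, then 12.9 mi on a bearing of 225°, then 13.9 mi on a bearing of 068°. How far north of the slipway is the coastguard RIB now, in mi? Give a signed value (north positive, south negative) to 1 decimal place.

Leg 1 (338°, 16.4 mi): east 16.4 sin 338° = -6.14, north 16.4 cos 338° = 15.21
Leg 2 (225°, 12.9 mi): east 12.9 sin 225° = -9.12, north 12.9 cos 225° = -9.12
Leg 3 (068°, 13.9 mi): east 13.9 sin 68° = 12.89, north 13.9 cos 68° = 5.21
Net north component: 11.29 mi.

11.3 mi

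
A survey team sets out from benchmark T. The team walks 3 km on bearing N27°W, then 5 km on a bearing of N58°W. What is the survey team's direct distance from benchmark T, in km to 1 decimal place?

Leg 1 (N27°W, 3 km): east 3 sin 333° = -1.36, north 3 cos 333° = 2.67
Leg 2 (N58°W, 5 km): east 5 sin 302° = -4.24, north 5 cos 302° = 2.65
Net: -5.60 east, 5.32 north. Distance = √((-5.60)² + (5.32)²) = 7.728 km.

7.7 km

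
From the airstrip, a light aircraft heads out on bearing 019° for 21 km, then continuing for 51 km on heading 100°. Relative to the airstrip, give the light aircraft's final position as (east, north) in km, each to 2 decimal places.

(57.06, 11.00)

Leg 1 (019°, 21 km): east 21 sin 19° = 6.84, north 21 cos 19° = 19.86
Leg 2 (100°, 51 km): east 51 sin 100° = 50.23, north 51 cos 100° = -8.86
Summing: 57.06 km east, 11.00 km north → (57.06, 11.00).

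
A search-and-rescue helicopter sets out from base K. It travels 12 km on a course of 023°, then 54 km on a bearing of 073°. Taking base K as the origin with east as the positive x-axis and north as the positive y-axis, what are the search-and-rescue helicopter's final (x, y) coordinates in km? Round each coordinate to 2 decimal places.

Leg 1 (023°, 12 km): east 12 sin 23° = 4.69, north 12 cos 23° = 11.05
Leg 2 (073°, 54 km): east 54 sin 73° = 51.64, north 54 cos 73° = 15.79
Summing: 56.33 km east, 26.83 km north → (56.33, 26.83).

(56.33, 26.83)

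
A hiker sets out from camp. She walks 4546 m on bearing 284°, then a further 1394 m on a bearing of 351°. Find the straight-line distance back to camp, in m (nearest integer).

5250 m

Leg 1 (284°, 4546 m): east 4546 sin 284° = -4410.96, north 4546 cos 284° = 1099.78
Leg 2 (351°, 1394 m): east 1394 sin 351° = -218.07, north 1394 cos 351° = 1376.84
Net: -4629.03 east, 2476.61 north. Distance = √((-4629.03)² + (2476.61)²) = 5249.912 m.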